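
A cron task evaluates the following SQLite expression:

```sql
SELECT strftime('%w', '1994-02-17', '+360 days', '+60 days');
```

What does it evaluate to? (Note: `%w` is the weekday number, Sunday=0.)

First apply '+360 days', '+60 days': 1994-02-17 → 1995-04-13.
1995-04-13 is a Thursday; with Sunday=0 that is 4.

4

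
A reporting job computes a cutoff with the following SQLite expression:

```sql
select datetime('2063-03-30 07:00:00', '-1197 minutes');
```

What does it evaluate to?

1197 minutes = 19h 57m; -1197 minutes from 2063-03-30 07:00:00 is 2063-03-29 11:03:00 (crosses midnight).

2063-03-29 11:03:00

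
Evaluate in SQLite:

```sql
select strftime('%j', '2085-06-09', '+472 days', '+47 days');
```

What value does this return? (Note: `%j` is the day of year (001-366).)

314

First apply '+472 days', '+47 days': 2085-06-09 → 2086-11-10.
Day-of-year for 2086-11-10: days since 2086-01-01 inclusive = 314, zero-padded to 314.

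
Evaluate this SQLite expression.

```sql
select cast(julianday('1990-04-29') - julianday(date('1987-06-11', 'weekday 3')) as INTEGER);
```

1047

`weekday 3` advances to the next Wednesday; 1987-06-11 is a Thursday, so it moves forward to 1987-06-17.
13 days remain in June 1987 after the 17th (30 − 17).
Full months from July 1987 through March 1990 contribute their day counts.
Then 29 days into April 1990.
Total: 13 + 31 + 31 + 30 + 31 + 30 + 31 + 31 + 29 + 31 + 30 + 31 + 30 + 31 + 31 + 30 + 31 + 30 + 31 + 31 + 28 + 31 + 30 + 31 + 30 + 31 + 31 + 30 + 31 + 30 + 31 + 31 + 28 + 31 + 29 = 1047.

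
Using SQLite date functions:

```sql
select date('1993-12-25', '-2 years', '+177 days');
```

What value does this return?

Adding -2 years to 1993-12-25 gives 1991-12-25.
Applying '+177 days' to 1991-12-25: counting 177 days forward gives 1992-06-19.

1992-06-19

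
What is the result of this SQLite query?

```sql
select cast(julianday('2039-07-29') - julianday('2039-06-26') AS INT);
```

33

4 days remain in June 2039 after the 26th (30 − 26).
Then 29 days into July 2039.
Total: 4 + 29 = 33.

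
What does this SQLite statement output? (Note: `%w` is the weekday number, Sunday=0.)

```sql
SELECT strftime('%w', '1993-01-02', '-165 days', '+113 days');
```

3

First apply '-165 days', '+113 days': 1993-01-02 → 1992-11-11.
1992-11-11 is a Wednesday; with Sunday=0 that is 3.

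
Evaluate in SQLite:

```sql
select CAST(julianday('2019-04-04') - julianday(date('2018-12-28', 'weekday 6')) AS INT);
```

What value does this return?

96

`weekday 6` advances to the next Saturday; 2018-12-28 is a Friday, so it moves forward to 2018-12-29.
2 days remain in December 2018 after the 29th (31 − 29).
January 2019: 31 days.
February 2019: 28 days.
March 2019: 31 days.
Then 4 days into April 2019.
Total: 2 + 31 + 28 + 31 + 4 = 96.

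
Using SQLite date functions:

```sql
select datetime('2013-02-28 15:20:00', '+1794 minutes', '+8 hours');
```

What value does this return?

1794 minutes = 29h 54m; +1794 minutes from 2013-02-28 15:20:00 is 2013-03-01 21:14:00 (crosses midnight).
+8 hours from 2013-03-01 21:14:00 is 2013-03-02 05:14:00 (crosses midnight).

2013-03-02 05:14:00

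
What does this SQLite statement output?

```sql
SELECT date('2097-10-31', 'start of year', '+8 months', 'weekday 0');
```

2097-09-01

`start of year` rewinds 2097-10-31 to 2097-01-01.
Adding +8 months to 2097-01-01 gives 2097-09-01.
`weekday 0` advances to the next Sunday; 2097-09-01 is already a Sunday, so it stays at 2097-09-01.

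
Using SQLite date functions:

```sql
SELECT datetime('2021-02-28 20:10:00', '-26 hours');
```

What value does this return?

-26 hours from 2021-02-28 20:10:00 is 2021-02-27 18:10:00 (crosses midnight).

2021-02-27 18:10:00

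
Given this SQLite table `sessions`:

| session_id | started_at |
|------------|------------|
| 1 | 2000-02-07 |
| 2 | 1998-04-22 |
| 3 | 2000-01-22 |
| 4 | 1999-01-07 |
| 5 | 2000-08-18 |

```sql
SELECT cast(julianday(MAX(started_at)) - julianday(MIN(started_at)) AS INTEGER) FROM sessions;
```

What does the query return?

MIN = 1998-04-22, MAX = 2000-08-18.
8 days remain in April 1998 after the 22nd (30 − 22).
Full months from May 1998 through July 2000 contribute their day counts.
Then 18 days into August 2000.
Total: 8 + 31 + 30 + 31 + 31 + 30 + 31 + 30 + 31 + 31 + 28 + 31 + 30 + 31 + 30 + 31 + 31 + 30 + 31 + 30 + 31 + 31 + 29 + 31 + 30 + 31 + 30 + 31 + 18 = 849.

849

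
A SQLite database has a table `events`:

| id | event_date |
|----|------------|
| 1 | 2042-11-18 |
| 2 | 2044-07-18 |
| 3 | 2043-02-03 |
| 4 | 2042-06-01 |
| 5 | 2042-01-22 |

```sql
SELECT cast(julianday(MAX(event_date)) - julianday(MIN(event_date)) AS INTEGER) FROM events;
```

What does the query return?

MIN = 2042-01-22, MAX = 2044-07-18.
9 days remain in January 2042 after the 22nd (31 − 22).
Full months from February 2042 through June 2044 contribute their day counts.
Then 18 days into July 2044.
Total: 9 + 28 + 31 + 30 + 31 + 30 + 31 + 31 + 30 + 31 + 30 + 31 + 31 + 28 + 31 + 30 + 31 + 30 + 31 + 31 + 30 + 31 + 30 + 31 + 31 + 29 + 31 + 30 + 31 + 30 + 18 = 908.

908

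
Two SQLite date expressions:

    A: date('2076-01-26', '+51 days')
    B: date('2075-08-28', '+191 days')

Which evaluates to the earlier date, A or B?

B

A = 2076-03-17.
B = 2076-03-06.
B is earlier.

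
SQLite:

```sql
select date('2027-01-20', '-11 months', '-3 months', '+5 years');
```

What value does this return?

2030-11-20

Adding -11 months to 2027-01-20 gives 2026-02-20.
Adding -3 months to 2026-02-20 gives 2025-11-20.
Adding +5 years to 2025-11-20 gives 2030-11-20.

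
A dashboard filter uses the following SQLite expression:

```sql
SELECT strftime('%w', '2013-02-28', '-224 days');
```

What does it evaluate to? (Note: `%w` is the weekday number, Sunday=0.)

4

First apply '-224 days': 2013-02-28 → 2012-07-19.
2012-07-19 is a Thursday; with Sunday=0 that is 4.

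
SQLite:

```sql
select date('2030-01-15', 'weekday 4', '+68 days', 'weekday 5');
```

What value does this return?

2030-03-29

`weekday 4` advances to the next Thursday; 2030-01-15 is a Tuesday, so it moves forward to 2030-01-17.
Applying '+68 days' to 2030-01-17: counting 68 days forward gives 2030-03-26.
`weekday 5` advances to the next Friday; 2030-03-26 is a Tuesday, so it moves forward to 2030-03-29.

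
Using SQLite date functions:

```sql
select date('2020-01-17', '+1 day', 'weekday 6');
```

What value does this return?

Advancing 1 more day within January lands on 2020-01-18.
`weekday 6` advances to the next Saturday; 2020-01-18 is already a Saturday, so it stays at 2020-01-18.

2020-01-18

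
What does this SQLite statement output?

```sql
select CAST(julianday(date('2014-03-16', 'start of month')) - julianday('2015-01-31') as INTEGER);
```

`start of month` rewinds 2014-03-16 to 2014-03-01.
30 days remain in March 2014 after the 1st (31 − 1).
Full months from April 2014 through December 2014 contribute their day counts.
Then 31 days into January 2015.
Total: 30 + 30 + 31 + 30 + 31 + 31 + 30 + 31 + 30 + 31 + 31 = 336.
The subtraction is earlier − later, so the result is −336 → -336.

-336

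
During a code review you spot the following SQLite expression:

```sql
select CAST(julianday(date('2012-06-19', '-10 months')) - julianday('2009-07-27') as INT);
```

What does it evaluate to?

753

Adding -10 months to 2012-06-19 gives 2011-08-19.
4 days remain in July 2009 after the 27th (31 − 27).
Full months from August 2009 through July 2011 contribute their day counts.
Then 19 days into August 2011.
Total: 4 + 31 + 30 + 31 + 30 + 31 + 31 + 28 + 31 + 30 + 31 + 30 + 31 + 31 + 30 + 31 + 30 + 31 + 31 + 28 + 31 + 30 + 31 + 30 + 31 + 19 = 753.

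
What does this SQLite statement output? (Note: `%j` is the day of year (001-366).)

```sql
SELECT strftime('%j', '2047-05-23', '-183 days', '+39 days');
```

First apply '-183 days', '+39 days': 2047-05-23 → 2046-12-30.
Day-of-year for 2046-12-30: days since 2046-01-01 inclusive = 364, zero-padded to 364.

364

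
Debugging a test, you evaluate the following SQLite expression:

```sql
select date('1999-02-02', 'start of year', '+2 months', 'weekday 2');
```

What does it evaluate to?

1999-03-02

`start of year` rewinds 1999-02-02 to 1999-01-01.
Adding +2 months to 1999-01-01 gives 1999-03-01.
`weekday 2` advances to the next Tuesday; 1999-03-01 is a Monday, so it moves forward to 1999-03-02.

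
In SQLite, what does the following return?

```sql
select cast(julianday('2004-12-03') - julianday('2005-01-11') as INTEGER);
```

-39

28 days remain in December 2004 after the 3rd (31 − 3).
Then 11 days into January 2005.
Total: 28 + 11 = 39.
The subtraction is earlier − later, so the result is −39 → -39.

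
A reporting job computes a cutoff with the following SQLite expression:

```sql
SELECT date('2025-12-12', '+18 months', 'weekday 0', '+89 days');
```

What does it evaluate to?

Adding +18 months to 2025-12-12 gives 2027-06-12.
`weekday 0` advances to the next Sunday; 2027-06-12 is a Saturday, so it moves forward to 2027-06-13.
Applying '+89 days' to 2027-06-13: counting 89 days forward gives 2027-09-10.

2027-09-10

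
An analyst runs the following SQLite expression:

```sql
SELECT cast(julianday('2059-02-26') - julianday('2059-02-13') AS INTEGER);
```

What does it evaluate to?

13

Both dates are in February 2059: 26 − 13 = 13.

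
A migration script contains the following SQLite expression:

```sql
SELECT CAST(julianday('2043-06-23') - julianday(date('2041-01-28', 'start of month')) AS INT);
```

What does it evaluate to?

903

`start of month` rewinds 2041-01-28 to 2041-01-01.
30 days remain in January 2041 after the 1st (31 − 1).
Full months from February 2041 through May 2043 contribute their day counts.
Then 23 days into June 2043.
Total: 30 + 28 + 31 + 30 + 31 + 30 + 31 + 31 + 30 + 31 + 30 + 31 + 31 + 28 + 31 + 30 + 31 + 30 + 31 + 31 + 30 + 31 + 30 + 31 + 31 + 28 + 31 + 30 + 31 + 23 = 903.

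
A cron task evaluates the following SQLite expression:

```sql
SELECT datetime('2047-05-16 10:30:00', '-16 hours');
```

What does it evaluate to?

2047-05-15 18:30:00

-16 hours from 2047-05-16 10:30:00 is 2047-05-15 18:30:00 (crosses midnight).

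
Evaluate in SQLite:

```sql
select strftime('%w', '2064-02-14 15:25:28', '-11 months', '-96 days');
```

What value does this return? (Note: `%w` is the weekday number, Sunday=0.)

First apply '-11 months', '-96 days': 2064-02-14 15:25:28 → 2062-12-08 15:25:28.
2062-12-08 is a Friday; with Sunday=0 that is 5.

5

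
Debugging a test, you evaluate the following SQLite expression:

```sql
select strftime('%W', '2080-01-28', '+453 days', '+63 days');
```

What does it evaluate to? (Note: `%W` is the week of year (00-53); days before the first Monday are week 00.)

25

First apply '+453 days', '+63 days': 2080-01-28 → 2081-06-27.
2081-06-27 is a Friday. SQLite's %W counts Mondays since the year started; the result is 25.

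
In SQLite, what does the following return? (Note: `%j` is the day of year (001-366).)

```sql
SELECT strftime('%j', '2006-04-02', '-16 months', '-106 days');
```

First apply '-16 months', '-106 days': 2006-04-02 → 2004-08-18.
Day-of-year for 2004-08-18: days since 2004-01-01 inclusive = 231, zero-padded to 231.

231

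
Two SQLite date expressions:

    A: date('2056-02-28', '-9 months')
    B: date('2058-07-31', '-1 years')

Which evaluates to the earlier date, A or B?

A

A = 2055-05-28.
B = 2057-07-31.
A is earlier.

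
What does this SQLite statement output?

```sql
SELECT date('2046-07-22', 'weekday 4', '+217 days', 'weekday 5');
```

`weekday 4` advances to the next Thursday; 2046-07-22 is a Sunday, so it moves forward to 2046-07-26.
Applying '+217 days' to 2046-07-26: counting 217 days forward gives 2047-02-28.
`weekday 5` advances to the next Friday; 2047-02-28 is a Thursday, so it moves forward to 2047-03-01.

2047-03-01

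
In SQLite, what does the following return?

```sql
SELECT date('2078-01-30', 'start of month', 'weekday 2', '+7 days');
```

2078-01-11

`start of month` rewinds 2078-01-30 to 2078-01-01.
`weekday 2` advances to the next Tuesday; 2078-01-01 is a Saturday, so it moves forward to 2078-01-04.
Advancing 7 more days within January lands on 2078-01-11.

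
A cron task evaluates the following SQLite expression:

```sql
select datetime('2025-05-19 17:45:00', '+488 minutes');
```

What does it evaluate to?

488 minutes = 8h 8m; +488 minutes from 2025-05-19 17:45:00 is 2025-05-20 01:53:00 (crosses midnight).

2025-05-20 01:53:00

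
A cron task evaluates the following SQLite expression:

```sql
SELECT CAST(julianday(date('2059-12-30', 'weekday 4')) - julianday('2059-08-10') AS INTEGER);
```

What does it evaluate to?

144

`weekday 4` advances to the next Thursday; 2059-12-30 is a Tuesday, so it moves forward to 2060-01-01.
21 days remain in August 2059 after the 10th (31 − 10).
September 2059: 30 days.
October 2059: 31 days.
November 2059: 30 days.
December 2059: 31 days.
Then 1 day into January 2060.
Total: 21 + 30 + 31 + 30 + 31 + 1 = 144.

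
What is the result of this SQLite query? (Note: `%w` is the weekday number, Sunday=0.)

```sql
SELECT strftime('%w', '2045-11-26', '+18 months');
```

First apply '+18 months': 2045-11-26 → 2047-05-26.
2047-05-26 is a Sunday; with Sunday=0 that is 0.

0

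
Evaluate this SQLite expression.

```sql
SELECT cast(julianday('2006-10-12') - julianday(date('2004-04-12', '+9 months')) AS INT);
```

638

Adding +9 months to 2004-04-12 gives 2005-01-12.
19 days remain in January 2005 after the 12th (31 − 12).
Full months from February 2005 through September 2006 contribute their day counts.
Then 12 days into October 2006.
Total: 19 + 28 + 31 + 30 + 31 + 30 + 31 + 31 + 30 + 31 + 30 + 31 + 31 + 28 + 31 + 30 + 31 + 30 + 31 + 31 + 30 + 12 = 638.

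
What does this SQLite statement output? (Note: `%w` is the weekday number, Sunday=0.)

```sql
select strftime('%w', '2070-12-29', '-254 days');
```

First apply '-254 days': 2070-12-29 → 2070-04-19.
2070-04-19 is a Saturday; with Sunday=0 that is 6.

6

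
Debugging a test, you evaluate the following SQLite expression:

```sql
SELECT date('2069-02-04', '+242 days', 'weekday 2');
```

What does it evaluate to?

2069-10-08

Applying '+242 days' to 2069-02-04: counting 242 days forward gives 2069-10-04.
`weekday 2` advances to the next Tuesday; 2069-10-04 is a Friday, so it moves forward to 2069-10-08.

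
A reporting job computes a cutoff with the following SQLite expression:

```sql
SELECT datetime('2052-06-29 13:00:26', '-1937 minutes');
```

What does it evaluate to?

2052-06-28 04:43:26

1937 minutes = 32h 17m; -1937 minutes from 2052-06-29 13:00:26 is 2052-06-28 04:43:26 (crosses midnight).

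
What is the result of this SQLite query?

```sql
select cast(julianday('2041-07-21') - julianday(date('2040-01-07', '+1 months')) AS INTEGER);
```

530

Adding +1 month to 2040-01-07 gives 2040-02-07.
22 days remain in February 2040 after the 7th (29 − 7).
Full months from March 2040 through June 2041 contribute their day counts.
Then 21 days into July 2041.
Total: 22 + 31 + 30 + 31 + 30 + 31 + 31 + 30 + 31 + 30 + 31 + 31 + 28 + 31 + 30 + 31 + 30 + 21 = 530.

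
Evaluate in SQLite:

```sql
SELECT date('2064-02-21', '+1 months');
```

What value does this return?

2064-03-21

Adding +1 month to 2064-02-21 gives 2064-03-21.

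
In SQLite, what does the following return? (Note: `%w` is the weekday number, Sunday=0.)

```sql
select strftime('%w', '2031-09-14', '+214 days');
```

4

First apply '+214 days': 2031-09-14 → 2032-04-15.
2032-04-15 is a Thursday; with Sunday=0 that is 4.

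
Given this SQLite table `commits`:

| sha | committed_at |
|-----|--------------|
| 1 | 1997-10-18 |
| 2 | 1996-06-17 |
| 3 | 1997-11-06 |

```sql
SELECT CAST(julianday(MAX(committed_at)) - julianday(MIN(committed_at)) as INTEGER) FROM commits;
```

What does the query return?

507

MIN = 1996-06-17, MAX = 1997-11-06.
13 days remain in June 1996 after the 17th (30 − 17).
Full months from July 1996 through October 1997 contribute their day counts.
Then 6 days into November 1997.
Total: 13 + 31 + 31 + 30 + 31 + 30 + 31 + 31 + 28 + 31 + 30 + 31 + 30 + 31 + 31 + 30 + 31 + 6 = 507.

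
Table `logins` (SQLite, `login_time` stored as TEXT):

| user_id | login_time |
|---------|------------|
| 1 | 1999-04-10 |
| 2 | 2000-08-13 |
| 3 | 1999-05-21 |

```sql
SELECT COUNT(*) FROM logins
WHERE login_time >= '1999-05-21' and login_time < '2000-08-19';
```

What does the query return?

Rows in [1999-05-21, 2000-08-19): 2000-08-13, 1999-05-21 → 2 rows.

2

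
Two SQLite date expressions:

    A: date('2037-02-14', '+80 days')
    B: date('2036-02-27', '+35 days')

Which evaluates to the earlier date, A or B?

B

A = 2037-05-05.
B = 2036-04-02.
B is earlier.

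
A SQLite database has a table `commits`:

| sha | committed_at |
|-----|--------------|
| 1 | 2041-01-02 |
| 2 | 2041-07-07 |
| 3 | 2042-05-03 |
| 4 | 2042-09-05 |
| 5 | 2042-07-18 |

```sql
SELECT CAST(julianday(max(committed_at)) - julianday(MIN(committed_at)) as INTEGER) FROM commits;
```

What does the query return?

611

MIN = 2041-01-02, MAX = 2042-09-05.
29 days remain in January 2041 after the 2nd (31 − 2).
Full months from February 2041 through August 2042 contribute their day counts.
Then 5 days into September 2042.
Total: 29 + 28 + 31 + 30 + 31 + 30 + 31 + 31 + 30 + 31 + 30 + 31 + 31 + 28 + 31 + 30 + 31 + 30 + 31 + 31 + 5 = 611.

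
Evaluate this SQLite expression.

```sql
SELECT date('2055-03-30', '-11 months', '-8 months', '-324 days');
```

2052-10-10

Adding -11 months to 2055-03-30 gives 2054-04-30.
Adding -8 months to 2054-04-30 gives 2053-08-30.
Applying '-324 days' to 2053-08-30: counting 324 days back gives 2052-10-10.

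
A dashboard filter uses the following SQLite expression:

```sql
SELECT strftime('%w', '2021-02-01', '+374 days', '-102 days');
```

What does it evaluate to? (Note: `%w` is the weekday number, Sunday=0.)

0

First apply '+374 days', '-102 days': 2021-02-01 → 2021-10-31.
2021-10-31 is a Sunday; with Sunday=0 that is 0.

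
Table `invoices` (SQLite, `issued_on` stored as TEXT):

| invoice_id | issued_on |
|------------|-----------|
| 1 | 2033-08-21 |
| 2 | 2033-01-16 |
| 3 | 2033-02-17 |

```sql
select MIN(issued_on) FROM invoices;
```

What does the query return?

MIN over {2033-01-16, 2033-02-17, 2033-08-21}.

2033-01-16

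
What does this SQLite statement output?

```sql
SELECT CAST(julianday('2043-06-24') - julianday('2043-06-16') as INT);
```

8

Both dates are in June 2043: 24 − 16 = 8.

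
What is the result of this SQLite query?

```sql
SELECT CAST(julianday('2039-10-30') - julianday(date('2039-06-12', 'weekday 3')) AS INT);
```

`weekday 3` advances to the next Wednesday; 2039-06-12 is a Sunday, so it moves forward to 2039-06-15.
15 days remain in June 2039 after the 15th (30 − 15).
July 2039: 31 days.
August 2039: 31 days.
September 2039: 30 days.
Then 30 days into October 2039.
Total: 15 + 31 + 31 + 30 + 30 = 137.

137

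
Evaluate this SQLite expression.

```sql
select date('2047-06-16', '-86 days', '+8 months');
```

2047-11-22

Applying '-86 days' to 2047-06-16: counting 86 days back gives 2047-03-22.
Adding +8 months to 2047-03-22 gives 2047-11-22.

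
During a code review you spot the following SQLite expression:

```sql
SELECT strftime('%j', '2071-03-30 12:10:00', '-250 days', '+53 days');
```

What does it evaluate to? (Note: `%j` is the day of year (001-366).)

First apply '-250 days', '+53 days': 2071-03-30 12:10:00 → 2070-09-14 12:10:00.
Day-of-year for 2070-09-14: days since 2070-01-01 inclusive = 257, zero-padded to 257.

257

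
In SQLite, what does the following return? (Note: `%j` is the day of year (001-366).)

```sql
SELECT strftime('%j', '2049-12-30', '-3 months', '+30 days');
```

First apply '-3 months', '+30 days': 2049-12-30 → 2049-10-30.
Day-of-year for 2049-10-30: days since 2049-01-01 inclusive = 303, zero-padded to 303.

303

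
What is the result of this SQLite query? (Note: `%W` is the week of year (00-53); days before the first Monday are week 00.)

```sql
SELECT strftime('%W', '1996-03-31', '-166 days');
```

First apply '-166 days': 1996-03-31 → 1995-10-17.
1995-10-17 is a Tuesday. SQLite's %W counts Mondays since the year started; the result is 42.

42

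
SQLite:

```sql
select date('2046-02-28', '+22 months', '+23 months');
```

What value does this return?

2049-11-28

Adding +22 months to 2046-02-28 gives 2047-12-28.
Adding +23 months to 2047-12-28 gives 2049-11-28.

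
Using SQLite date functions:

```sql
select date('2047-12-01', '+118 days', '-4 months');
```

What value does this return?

2047-11-28

Applying '+118 days' to 2047-12-01: counting 118 days forward gives 2048-03-28.
Adding -4 months to 2048-03-28 gives 2047-11-28.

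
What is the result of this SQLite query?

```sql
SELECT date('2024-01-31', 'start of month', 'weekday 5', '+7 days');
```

`start of month` rewinds 2024-01-31 to 2024-01-01.
`weekday 5` advances to the next Friday; 2024-01-01 is a Monday, so it moves forward to 2024-01-05.
Advancing 7 more days within January lands on 2024-01-12.

2024-01-12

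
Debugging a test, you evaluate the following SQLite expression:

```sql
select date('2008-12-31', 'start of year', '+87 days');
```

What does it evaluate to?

2008-03-28

`start of year` rewinds 2008-12-31 to 2008-01-01.
Applying '+87 days' to 2008-01-01: counting 87 days forward gives 2008-03-28.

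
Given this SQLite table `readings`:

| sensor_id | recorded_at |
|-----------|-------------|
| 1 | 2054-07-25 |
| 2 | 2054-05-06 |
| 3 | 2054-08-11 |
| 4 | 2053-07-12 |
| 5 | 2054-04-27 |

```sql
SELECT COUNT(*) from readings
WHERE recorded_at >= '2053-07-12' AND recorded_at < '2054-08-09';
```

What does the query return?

Rows in [2053-07-12, 2054-08-09): 2054-07-25, 2054-05-06, 2053-07-12, 2054-04-27 → 4 rows.

4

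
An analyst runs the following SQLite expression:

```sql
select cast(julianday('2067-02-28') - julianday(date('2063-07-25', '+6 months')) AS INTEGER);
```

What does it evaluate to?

1130

Adding +6 months to 2063-07-25 gives 2064-01-25.
6 days remain in January 2064 after the 25th (31 − 25).
Full months from February 2064 through January 2067 contribute their day counts.
Then 28 days into February 2067.
Total: 6 + 29 + 31 + 30 + 31 + 30 + 31 + 31 + 30 + 31 + 30 + 31 + 31 + 28 + 31 + 30 + 31 + 30 + 31 + 31 + 30 + 31 + 30 + 31 + 31 + 28 + 31 + 30 + 31 + 30 + 31 + 31 + 30 + 31 + 30 + 31 + 31 + 28 = 1130.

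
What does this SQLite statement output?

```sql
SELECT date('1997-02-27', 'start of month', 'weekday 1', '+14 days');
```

1997-02-17

`start of month` rewinds 1997-02-27 to 1997-02-01.
`weekday 1` advances to the next Monday; 1997-02-01 is a Saturday, so it moves forward to 1997-02-03.
Advancing 14 more days within February lands on 1997-02-17.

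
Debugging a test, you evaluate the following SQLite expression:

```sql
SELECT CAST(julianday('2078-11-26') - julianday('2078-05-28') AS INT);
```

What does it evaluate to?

3 days remain in May 2078 after the 28th (31 − 28).
June 2078: 30 days.
July 2078: 31 days.
August 2078: 31 days.
September 2078: 30 days.
October 2078: 31 days.
Then 26 days into November 2078.
Total: 3 + 30 + 31 + 31 + 30 + 31 + 26 = 182.

182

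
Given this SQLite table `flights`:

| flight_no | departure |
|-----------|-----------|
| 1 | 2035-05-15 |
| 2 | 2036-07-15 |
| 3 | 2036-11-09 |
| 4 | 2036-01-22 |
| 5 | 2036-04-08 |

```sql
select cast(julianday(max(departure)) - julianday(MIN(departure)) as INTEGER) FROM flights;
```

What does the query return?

544

MIN = 2035-05-15, MAX = 2036-11-09.
16 days remain in May 2035 after the 15th (31 − 15).
Full months from June 2035 through October 2036 contribute their day counts.
Then 9 days into November 2036.
Total: 16 + 30 + 31 + 31 + 30 + 31 + 30 + 31 + 31 + 29 + 31 + 30 + 31 + 30 + 31 + 31 + 30 + 31 + 9 = 544.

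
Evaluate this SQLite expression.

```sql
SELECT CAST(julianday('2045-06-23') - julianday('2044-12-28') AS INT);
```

177

3 days remain in December 2044 after the 28th (31 − 28).
January 2045: 31 days.
February 2045: 28 days.
March 2045: 31 days.
April 2045: 30 days.
May 2045: 31 days.
Then 23 days into June 2045.
Total: 3 + 31 + 28 + 31 + 30 + 31 + 23 = 177.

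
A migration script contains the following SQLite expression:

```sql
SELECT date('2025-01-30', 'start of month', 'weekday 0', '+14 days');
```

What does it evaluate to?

2025-01-19

`start of month` rewinds 2025-01-30 to 2025-01-01.
`weekday 0` advances to the next Sunday; 2025-01-01 is a Wednesday, so it moves forward to 2025-01-05.
Advancing 14 more days within January lands on 2025-01-19.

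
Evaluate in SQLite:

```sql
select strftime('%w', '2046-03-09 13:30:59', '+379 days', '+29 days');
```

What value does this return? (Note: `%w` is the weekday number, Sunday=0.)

First apply '+379 days', '+29 days': 2046-03-09 13:30:59 → 2047-04-21 13:30:59.
2047-04-21 is a Sunday; with Sunday=0 that is 0.

0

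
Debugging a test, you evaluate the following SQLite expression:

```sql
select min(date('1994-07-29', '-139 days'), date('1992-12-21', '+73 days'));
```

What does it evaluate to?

date('1994-07-29', '-139 days') → 1994-03-12.
date('1992-12-21', '+73 days') → 1993-03-04.
Earlier of the two is 1993-03-04.

1993-03-04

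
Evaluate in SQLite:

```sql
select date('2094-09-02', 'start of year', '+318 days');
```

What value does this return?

`start of year` rewinds 2094-09-02 to 2094-01-01.
Applying '+318 days' to 2094-01-01: counting 318 days forward gives 2094-11-15.

2094-11-15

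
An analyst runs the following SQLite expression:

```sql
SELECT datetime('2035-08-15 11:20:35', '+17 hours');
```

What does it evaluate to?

+17 hours from 2035-08-15 11:20:35 is 2035-08-16 04:20:35 (crosses midnight).

2035-08-16 04:20:35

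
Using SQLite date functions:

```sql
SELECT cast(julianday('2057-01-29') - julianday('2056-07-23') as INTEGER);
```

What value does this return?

8 days remain in July 2056 after the 23rd (31 − 23).
August 2056: 31 days.
September 2056: 30 days.
October 2056: 31 days.
November 2056: 30 days.
December 2056: 31 days.
Then 29 days into January 2057.
Total: 8 + 31 + 30 + 31 + 30 + 31 + 29 = 190.

190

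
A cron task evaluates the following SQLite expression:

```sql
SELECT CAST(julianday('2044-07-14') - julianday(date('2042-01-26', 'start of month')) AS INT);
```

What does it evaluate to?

925

`start of month` rewinds 2042-01-26 to 2042-01-01.
30 days remain in January 2042 after the 1st (31 − 1).
Full months from February 2042 through June 2044 contribute their day counts.
Then 14 days into July 2044.
Total: 30 + 28 + 31 + 30 + 31 + 30 + 31 + 31 + 30 + 31 + 30 + 31 + 31 + 28 + 31 + 30 + 31 + 30 + 31 + 31 + 30 + 31 + 30 + 31 + 31 + 29 + 31 + 30 + 31 + 30 + 14 = 925.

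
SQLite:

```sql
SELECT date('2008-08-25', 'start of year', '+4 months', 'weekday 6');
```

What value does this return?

`start of year` rewinds 2008-08-25 to 2008-01-01.
Adding +4 months to 2008-01-01 gives 2008-05-01.
`weekday 6` advances to the next Saturday; 2008-05-01 is a Thursday, so it moves forward to 2008-05-03.

2008-05-03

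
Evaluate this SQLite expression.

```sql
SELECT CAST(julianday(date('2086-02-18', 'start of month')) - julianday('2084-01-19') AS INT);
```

744

`start of month` rewinds 2086-02-18 to 2086-02-01.
12 days remain in January 2084 after the 19th (31 − 19).
Full months from February 2084 through January 2086 contribute their day counts.
Then 1 day into February 2086.
Total: 12 + 29 + 31 + 30 + 31 + 30 + 31 + 31 + 30 + 31 + 30 + 31 + 31 + 28 + 31 + 30 + 31 + 30 + 31 + 31 + 30 + 31 + 30 + 31 + 31 + 1 = 744.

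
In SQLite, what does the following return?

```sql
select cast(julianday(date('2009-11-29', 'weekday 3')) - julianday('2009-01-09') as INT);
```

`weekday 3` advances to the next Wednesday; 2009-11-29 is a Sunday, so it moves forward to 2009-12-02.
22 days remain in January 2009 after the 9th (31 − 9).
Full months from February 2009 through November 2009 contribute their day counts.
Then 2 days into December 2009.
Total: 22 + 28 + 31 + 30 + 31 + 30 + 31 + 31 + 30 + 31 + 30 + 2 = 327.

327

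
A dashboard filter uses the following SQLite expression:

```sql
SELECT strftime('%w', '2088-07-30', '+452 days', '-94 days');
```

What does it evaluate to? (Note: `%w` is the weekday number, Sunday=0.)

First apply '+452 days', '-94 days': 2088-07-30 → 2089-07-23.
2089-07-23 is a Saturday; with Sunday=0 that is 6.

6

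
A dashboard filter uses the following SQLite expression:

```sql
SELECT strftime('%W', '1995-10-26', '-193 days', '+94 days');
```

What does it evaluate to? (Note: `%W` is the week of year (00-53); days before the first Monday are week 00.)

29

First apply '-193 days', '+94 days': 1995-10-26 → 1995-07-19.
1995-07-19 is a Wednesday. SQLite's %W counts Mondays since the year started; the result is 29.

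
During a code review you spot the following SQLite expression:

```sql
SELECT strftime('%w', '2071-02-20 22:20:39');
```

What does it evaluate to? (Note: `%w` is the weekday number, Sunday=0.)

2071-02-20 is a Friday; with Sunday=0 that is 5.

5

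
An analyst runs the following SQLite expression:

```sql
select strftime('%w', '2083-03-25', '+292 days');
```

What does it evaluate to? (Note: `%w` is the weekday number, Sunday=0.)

2

First apply '+292 days': 2083-03-25 → 2084-01-11.
2084-01-11 is a Tuesday; with Sunday=0 that is 2.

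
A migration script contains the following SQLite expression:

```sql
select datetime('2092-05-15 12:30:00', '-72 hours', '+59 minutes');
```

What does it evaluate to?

2092-05-12 13:29:00

-72 hours from 2092-05-15 12:30:00 is 2092-05-12 12:30:00 (crosses midnight).
+59 minutes from 2092-05-12 12:30:00 is 2092-05-12 13:29:00.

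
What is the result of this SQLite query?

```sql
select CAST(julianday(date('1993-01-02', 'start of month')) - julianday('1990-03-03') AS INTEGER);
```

`start of month` rewinds 1993-01-02 to 1993-01-01.
28 days remain in March 1990 after the 3rd (31 − 3).
Full months from April 1990 through December 1992 contribute their day counts.
Then 1 day into January 1993.
Total: 28 + 30 + 31 + 30 + 31 + 31 + 30 + 31 + 30 + 31 + 31 + 28 + 31 + 30 + 31 + 30 + 31 + 31 + 30 + 31 + 30 + 31 + 31 + 29 + 31 + 30 + 31 + 30 + 31 + 31 + 30 + 31 + 30 + 31 + 1 = 1035.

1035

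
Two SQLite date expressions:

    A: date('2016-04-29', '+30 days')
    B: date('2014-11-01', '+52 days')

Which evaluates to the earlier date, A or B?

A = 2016-05-29.
B = 2014-12-23.
B is earlier.

B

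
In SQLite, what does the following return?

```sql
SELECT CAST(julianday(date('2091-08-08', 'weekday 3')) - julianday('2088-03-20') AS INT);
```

`weekday 3` advances to the next Wednesday; 2091-08-08 is already a Wednesday, so it stays at 2091-08-08.
11 days remain in March 2088 after the 20th (31 − 20).
Full months from April 2088 through July 2091 contribute their day counts.
Then 8 days into August 2091.
Total: 11 + 30 + 31 + 30 + 31 + 31 + 30 + 31 + 30 + 31 + 31 + 28 + 31 + 30 + 31 + 30 + 31 + 31 + 30 + 31 + 30 + 31 + 31 + 28 + 31 + 30 + 31 + 30 + 31 + 31 + 30 + 31 + 30 + 31 + 31 + 28 + 31 + 30 + 31 + 30 + 31 + 8 = 1236.

1236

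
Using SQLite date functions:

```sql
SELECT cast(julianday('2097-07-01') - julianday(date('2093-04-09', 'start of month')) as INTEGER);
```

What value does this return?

`start of month` rewinds 2093-04-09 to 2093-04-01.
29 days remain in April 2093 after the 1st (30 − 1).
Full months from May 2093 through June 2097 contribute their day counts.
Then 1 day into July 2097.
Total: 29 + 31 + 30 + 31 + 31 + 30 + 31 + 30 + 31 + 31 + 28 + 31 + 30 + 31 + 30 + 31 + 31 + 30 + 31 + 30 + 31 + 31 + 28 + 31 + 30 + 31 + 30 + 31 + 31 + 30 + 31 + 30 + 31 + 31 + 29 + 31 + 30 + 31 + 30 + 31 + 31 + 30 + 31 + 30 + 31 + 31 + 28 + 31 + 30 + 31 + 30 + 1 = 1552.

1552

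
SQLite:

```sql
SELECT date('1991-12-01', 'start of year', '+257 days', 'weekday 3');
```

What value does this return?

1991-09-18

`start of year` rewinds 1991-12-01 to 1991-01-01.
Applying '+257 days' to 1991-01-01: counting 257 days forward gives 1991-09-15.
`weekday 3` advances to the next Wednesday; 1991-09-15 is a Sunday, so it moves forward to 1991-09-18.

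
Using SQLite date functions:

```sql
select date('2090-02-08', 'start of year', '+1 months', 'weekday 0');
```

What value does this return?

`start of year` rewinds 2090-02-08 to 2090-01-01.
Adding +1 month to 2090-01-01 gives 2090-02-01.
`weekday 0` advances to the next Sunday; 2090-02-01 is a Wednesday, so it moves forward to 2090-02-05.

2090-02-05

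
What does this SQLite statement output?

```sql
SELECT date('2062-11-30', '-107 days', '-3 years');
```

2059-08-15

Applying '-107 days' to 2062-11-30: counting 107 days back gives 2062-08-15.
Adding -3 years to 2062-08-15 gives 2059-08-15.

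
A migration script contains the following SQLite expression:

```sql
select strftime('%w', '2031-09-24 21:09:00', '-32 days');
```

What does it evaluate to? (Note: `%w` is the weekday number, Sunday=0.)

First apply '-32 days': 2031-09-24 21:09:00 → 2031-08-23 21:09:00.
2031-08-23 is a Saturday; with Sunday=0 that is 6.

6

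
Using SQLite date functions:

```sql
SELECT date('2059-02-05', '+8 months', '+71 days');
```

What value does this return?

2059-12-15

Adding +8 months to 2059-02-05 gives 2059-10-05.
Applying '+71 days' to 2059-10-05: counting 71 days forward gives 2059-12-15.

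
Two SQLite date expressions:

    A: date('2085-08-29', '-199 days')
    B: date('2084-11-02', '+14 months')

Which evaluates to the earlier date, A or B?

A

A = 2085-02-11.
B = 2086-01-02.
A is earlier.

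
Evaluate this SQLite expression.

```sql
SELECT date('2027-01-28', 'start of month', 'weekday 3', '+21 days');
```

2027-01-27

`start of month` rewinds 2027-01-28 to 2027-01-01.
`weekday 3` advances to the next Wednesday; 2027-01-01 is a Friday, so it moves forward to 2027-01-06.
Advancing 21 more days within January lands on 2027-01-27.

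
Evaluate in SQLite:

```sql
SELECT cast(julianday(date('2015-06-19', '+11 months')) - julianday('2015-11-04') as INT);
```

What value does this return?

Adding +11 months to 2015-06-19 gives 2016-05-19.
26 days remain in November 2015 after the 4th (30 − 4).
December 2015: 31 days.
January 2016: 31 days.
February 2016: 29 days (leap year).
March 2016: 31 days.
April 2016: 30 days.
Then 19 days into May 2016.
Total: 26 + 31 + 31 + 29 + 31 + 30 + 19 = 197.

197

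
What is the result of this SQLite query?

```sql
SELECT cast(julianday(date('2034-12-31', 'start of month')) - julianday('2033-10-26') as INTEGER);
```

401

`start of month` rewinds 2034-12-31 to 2034-12-01.
5 days remain in October 2033 after the 26th (31 − 26).
Full months from November 2033 through November 2034 contribute their day counts.
Then 1 day into December 2034.
Total: 5 + 30 + 31 + 31 + 28 + 31 + 30 + 31 + 30 + 31 + 31 + 30 + 31 + 30 + 1 = 401.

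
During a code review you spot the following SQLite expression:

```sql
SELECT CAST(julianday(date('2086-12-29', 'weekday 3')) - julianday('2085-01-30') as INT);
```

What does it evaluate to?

701

`weekday 3` advances to the next Wednesday; 2086-12-29 is a Sunday, so it moves forward to 2087-01-01.
1 day remains in January 2085 after the 30th (31 − 30).
Full months from February 2085 through December 2086 contribute their day counts.
Then 1 day into January 2087.
Total: 1 + 28 + 31 + 30 + 31 + 30 + 31 + 31 + 30 + 31 + 30 + 31 + 31 + 28 + 31 + 30 + 31 + 30 + 31 + 31 + 30 + 31 + 30 + 31 + 1 = 701.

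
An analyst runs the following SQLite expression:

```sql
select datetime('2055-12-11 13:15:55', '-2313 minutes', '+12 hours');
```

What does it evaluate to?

2055-12-10 10:42:55

2313 minutes = 38h 33m; -2313 minutes from 2055-12-11 13:15:55 is 2055-12-09 22:42:55 (crosses midnight).
+12 hours from 2055-12-09 22:42:55 is 2055-12-10 10:42:55 (crosses midnight).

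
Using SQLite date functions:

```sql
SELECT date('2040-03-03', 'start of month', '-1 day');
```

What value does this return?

`start of month` rewinds 2040-03-03 to 2040-03-01.
Going back 1 day from 2040-03-01 reaches 2040-02-29 (last day of February, 29 days).

2040-02-29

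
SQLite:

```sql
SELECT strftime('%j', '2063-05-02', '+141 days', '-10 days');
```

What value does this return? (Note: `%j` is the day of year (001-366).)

253

First apply '+141 days', '-10 days': 2063-05-02 → 2063-09-10.
Day-of-year for 2063-09-10: days since 2063-01-01 inclusive = 253, zero-padded to 253.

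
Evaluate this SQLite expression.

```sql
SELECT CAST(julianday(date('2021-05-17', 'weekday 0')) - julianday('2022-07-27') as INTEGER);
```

`weekday 0` advances to the next Sunday; 2021-05-17 is a Monday, so it moves forward to 2021-05-23.
8 days remain in May 2021 after the 23rd (31 − 23).
Full months from June 2021 through June 2022 contribute their day counts.
Then 27 days into July 2022.
Total: 8 + 30 + 31 + 31 + 30 + 31 + 30 + 31 + 31 + 28 + 31 + 30 + 31 + 30 + 27 = 430.
The subtraction is earlier − later, so the result is −430 → -430.

-430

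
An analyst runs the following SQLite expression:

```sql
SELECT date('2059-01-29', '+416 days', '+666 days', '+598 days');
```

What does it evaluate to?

Applying '+416 days' to 2059-01-29: counting 416 days forward gives 2060-03-20.
Applying '+666 days' to 2060-03-20: counting 666 days forward gives 2062-01-15.
Applying '+598 days' to 2062-01-15: counting 598 days forward gives 2063-09-05.

2063-09-05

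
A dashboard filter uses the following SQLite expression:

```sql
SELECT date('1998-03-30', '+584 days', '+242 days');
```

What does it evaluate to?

2000-07-03

Applying '+584 days' to 1998-03-30: counting 584 days forward gives 1999-11-04.
Applying '+242 days' to 1999-11-04: counting 242 days forward gives 2000-07-03.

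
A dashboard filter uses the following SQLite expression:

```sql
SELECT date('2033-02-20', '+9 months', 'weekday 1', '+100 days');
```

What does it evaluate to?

2034-03-01

Adding +9 months to 2033-02-20 gives 2033-11-20.
`weekday 1` advances to the next Monday; 2033-11-20 is a Sunday, so it moves forward to 2033-11-21.
Applying '+100 days' to 2033-11-21: counting 100 days forward gives 2034-03-01.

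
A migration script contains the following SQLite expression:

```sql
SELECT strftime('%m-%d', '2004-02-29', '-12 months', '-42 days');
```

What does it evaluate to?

01-18

First apply '-12 months', '-42 days': 2004-02-29 → 2003-01-18.
`%m-%d` extracts the month-day: 01-18.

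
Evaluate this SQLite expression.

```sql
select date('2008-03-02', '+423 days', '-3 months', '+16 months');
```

2010-05-29

Applying '+423 days' to 2008-03-02: counting 423 days forward gives 2009-04-29.
Adding -3 months to 2009-04-29 gives 2009-01-29.
Adding +16 months to 2009-01-29 gives 2010-05-29.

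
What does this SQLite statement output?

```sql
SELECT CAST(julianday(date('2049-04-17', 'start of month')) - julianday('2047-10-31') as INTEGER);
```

518

`start of month` rewinds 2049-04-17 to 2049-04-01.
0 days remain in October 2047 after the 31st (31 − 31).
Full months from November 2047 through March 2049 contribute their day counts.
Then 1 day into April 2049.
Total: 0 + 30 + 31 + 31 + 29 + 31 + 30 + 31 + 30 + 31 + 31 + 30 + 31 + 30 + 31 + 31 + 28 + 31 + 1 = 518.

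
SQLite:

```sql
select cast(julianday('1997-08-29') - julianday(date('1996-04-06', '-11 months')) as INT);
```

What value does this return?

Adding -11 months to 1996-04-06 gives 1995-05-06.
25 days remain in May 1995 after the 6th (31 − 6).
Full months from June 1995 through July 1997 contribute their day counts.
Then 29 days into August 1997.
Total: 25 + 30 + 31 + 31 + 30 + 31 + 30 + 31 + 31 + 29 + 31 + 30 + 31 + 30 + 31 + 31 + 30 + 31 + 30 + 31 + 31 + 28 + 31 + 30 + 31 + 30 + 31 + 29 = 846.

846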